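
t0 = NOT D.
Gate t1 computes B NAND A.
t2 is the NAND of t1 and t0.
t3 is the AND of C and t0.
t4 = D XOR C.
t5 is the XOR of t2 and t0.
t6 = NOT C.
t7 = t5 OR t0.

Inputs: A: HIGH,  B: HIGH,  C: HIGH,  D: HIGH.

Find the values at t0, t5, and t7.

t0 = LOW, t5 = HIGH, t7 = HIGH

t0 = NOT D = NOT HIGH = LOW
t1 = B NAND A = HIGH NAND HIGH = LOW
t2 = t1 NAND t0 = LOW NAND LOW = HIGH
t5 = t2 XOR t0 = HIGH XOR LOW = HIGH
t7 = t5 OR t0 = HIGH OR LOW = HIGH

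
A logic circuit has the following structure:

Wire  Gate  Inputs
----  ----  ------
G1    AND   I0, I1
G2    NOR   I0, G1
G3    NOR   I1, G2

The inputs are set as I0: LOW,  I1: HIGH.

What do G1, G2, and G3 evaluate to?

G1 = I0 AND I1 = LOW AND HIGH = LOW
G2 = I0 NOR G1 = LOW NOR LOW = HIGH
G3 = I1 NOR G2 = HIGH NOR HIGH = LOW

G1 = LOW, G2 = HIGH, G3 = LOW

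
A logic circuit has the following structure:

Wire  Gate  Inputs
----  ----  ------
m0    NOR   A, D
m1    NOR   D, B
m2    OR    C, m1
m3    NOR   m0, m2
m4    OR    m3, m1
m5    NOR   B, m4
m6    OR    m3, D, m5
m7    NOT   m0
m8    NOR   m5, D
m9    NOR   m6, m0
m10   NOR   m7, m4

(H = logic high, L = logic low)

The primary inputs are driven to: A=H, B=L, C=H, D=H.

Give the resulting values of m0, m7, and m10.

m0 = L, m7 = H, m10 = L

m0 = A NOR D = H NOR H = L
m1 = D NOR B = H NOR L = L
m2 = C OR m1 = H OR L = H
m3 = m0 NOR m2 = L NOR H = L
m4 = m3 OR m1 = L OR L = L
m7 = NOT m0 = NOT L = H
m10 = m7 NOR m4 = H NOR L = L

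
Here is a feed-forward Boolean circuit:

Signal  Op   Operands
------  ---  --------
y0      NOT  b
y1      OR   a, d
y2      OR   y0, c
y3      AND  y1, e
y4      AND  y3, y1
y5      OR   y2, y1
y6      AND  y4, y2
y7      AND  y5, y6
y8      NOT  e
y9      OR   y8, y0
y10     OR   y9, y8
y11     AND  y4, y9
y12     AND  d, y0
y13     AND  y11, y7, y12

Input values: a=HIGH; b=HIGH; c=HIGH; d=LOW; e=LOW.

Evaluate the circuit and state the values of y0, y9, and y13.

y0 = LOW; y9 = HIGH; y13 = LOW

y0 = NOT b = NOT HIGH = LOW
y1 = a OR d = HIGH OR LOW = HIGH
y2 = y0 OR c = LOW OR HIGH = HIGH
y3 = y1 AND e = HIGH AND LOW = LOW
y4 = y3 AND y1 = LOW AND HIGH = LOW
y5 = y2 OR y1 = HIGH OR HIGH = HIGH
y6 = y4 AND y2 = LOW AND HIGH = LOW
y7 = y5 AND y6 = HIGH AND LOW = LOW
y8 = NOT e = NOT LOW = HIGH
y9 = y8 OR y0 = HIGH OR LOW = HIGH
y11 = y4 AND y9 = LOW AND HIGH = LOW
y12 = d AND y0 = LOW AND LOW = LOW
y13 = y11 AND y7 AND y12 = LOW AND LOW AND LOW = LOW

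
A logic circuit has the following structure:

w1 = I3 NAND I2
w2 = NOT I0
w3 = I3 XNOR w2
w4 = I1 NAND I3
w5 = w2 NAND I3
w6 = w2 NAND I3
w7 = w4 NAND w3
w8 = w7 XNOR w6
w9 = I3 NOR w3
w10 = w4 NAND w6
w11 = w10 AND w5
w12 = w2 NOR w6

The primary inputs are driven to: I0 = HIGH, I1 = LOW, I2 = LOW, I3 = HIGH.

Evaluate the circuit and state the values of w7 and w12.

w2 = NOT I0 = NOT HIGH = LOW
w3 = I3 XNOR w2 = HIGH XNOR LOW = LOW
w4 = I1 NAND I3 = LOW NAND HIGH = HIGH
w6 = w2 NAND I3 = LOW NAND HIGH = HIGH
w7 = w4 NAND w3 = HIGH NAND LOW = HIGH
w12 = w2 NOR w6 = LOW NOR HIGH = LOW

w7 = HIGH, w12 = LOW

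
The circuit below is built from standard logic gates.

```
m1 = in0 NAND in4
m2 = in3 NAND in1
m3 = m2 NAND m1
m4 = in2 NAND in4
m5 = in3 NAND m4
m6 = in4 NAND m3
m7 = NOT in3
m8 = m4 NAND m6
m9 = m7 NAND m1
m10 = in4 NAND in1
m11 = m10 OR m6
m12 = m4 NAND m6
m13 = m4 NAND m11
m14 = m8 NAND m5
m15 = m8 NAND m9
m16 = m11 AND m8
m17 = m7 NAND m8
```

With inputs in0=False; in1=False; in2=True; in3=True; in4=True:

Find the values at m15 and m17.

m15 = False, m17 = True

m1 = in0 NAND in4 = False NAND True = True
m2 = in3 NAND in1 = True NAND False = True
m3 = m2 NAND m1 = True NAND True = False
m4 = in2 NAND in4 = True NAND True = False
m6 = in4 NAND m3 = True NAND False = True
m7 = NOT in3 = NOT True = False
m8 = m4 NAND m6 = False NAND True = True
m9 = m7 NAND m1 = False NAND True = True
m15 = m8 NAND m9 = True NAND True = False
m17 = m7 NAND m8 = False NAND True = True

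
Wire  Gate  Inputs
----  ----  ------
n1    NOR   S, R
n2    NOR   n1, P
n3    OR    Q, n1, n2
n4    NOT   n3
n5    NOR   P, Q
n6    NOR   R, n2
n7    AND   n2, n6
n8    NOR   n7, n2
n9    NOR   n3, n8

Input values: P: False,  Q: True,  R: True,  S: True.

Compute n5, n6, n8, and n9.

n5 = False, n6 = False, n8 = False, n9 = False

n1 = S NOR R = True NOR True = False
n2 = n1 NOR P = False NOR False = True
n3 = Q OR n1 OR n2 = True OR False OR True = True
n5 = P NOR Q = False NOR True = False
n6 = R NOR n2 = True NOR True = False
n7 = n2 AND n6 = True AND False = False
n8 = n7 NOR n2 = False NOR True = False
n9 = n3 NOR n8 = True NOR False = False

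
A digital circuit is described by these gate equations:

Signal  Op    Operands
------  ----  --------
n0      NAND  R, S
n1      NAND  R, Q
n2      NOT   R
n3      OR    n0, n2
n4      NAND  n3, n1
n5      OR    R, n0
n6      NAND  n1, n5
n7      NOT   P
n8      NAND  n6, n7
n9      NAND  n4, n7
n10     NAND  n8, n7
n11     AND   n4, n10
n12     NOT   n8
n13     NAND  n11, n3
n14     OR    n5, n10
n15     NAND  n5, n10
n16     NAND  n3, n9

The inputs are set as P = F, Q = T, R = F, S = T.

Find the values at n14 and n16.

n14 = T, n16 = F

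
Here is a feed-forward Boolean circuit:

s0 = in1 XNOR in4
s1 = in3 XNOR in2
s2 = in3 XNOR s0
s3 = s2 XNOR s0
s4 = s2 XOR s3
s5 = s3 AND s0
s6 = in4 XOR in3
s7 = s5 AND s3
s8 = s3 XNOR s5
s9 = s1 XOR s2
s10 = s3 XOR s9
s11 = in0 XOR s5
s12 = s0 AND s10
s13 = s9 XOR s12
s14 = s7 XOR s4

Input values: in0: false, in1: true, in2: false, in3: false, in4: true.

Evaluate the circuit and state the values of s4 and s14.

s0 = in1 XNOR in4 = true XNOR true = true
s2 = in3 XNOR s0 = false XNOR true = false
s3 = s2 XNOR s0 = false XNOR true = false
s4 = s2 XOR s3 = false XOR false = false
s5 = s3 AND s0 = false AND true = false
s7 = s5 AND s3 = false AND false = false
s14 = s7 XOR s4 = false XOR false = false

s4 = false, s14 = false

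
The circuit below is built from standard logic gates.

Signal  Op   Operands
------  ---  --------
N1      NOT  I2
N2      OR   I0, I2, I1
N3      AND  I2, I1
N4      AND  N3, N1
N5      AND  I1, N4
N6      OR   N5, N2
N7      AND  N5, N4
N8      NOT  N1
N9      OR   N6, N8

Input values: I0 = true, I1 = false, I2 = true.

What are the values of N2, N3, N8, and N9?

N1 = NOT I2 = NOT true = false
N2 = I0 OR I2 OR I1 = true OR true OR false = true
N3 = I2 AND I1 = true AND false = false
N4 = N3 AND N1 = false AND false = false
N5 = I1 AND N4 = false AND false = false
N6 = N5 OR N2 = false OR true = true
N8 = NOT N1 = NOT false = true
N9 = N6 OR N8 = true OR true = true

N2 = true, N3 = false, N8 = true, N9 = true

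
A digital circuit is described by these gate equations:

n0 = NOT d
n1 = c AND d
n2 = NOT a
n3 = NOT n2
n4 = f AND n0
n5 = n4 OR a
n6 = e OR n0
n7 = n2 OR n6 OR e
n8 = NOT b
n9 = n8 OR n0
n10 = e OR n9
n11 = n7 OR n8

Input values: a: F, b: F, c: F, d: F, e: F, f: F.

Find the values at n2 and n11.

n0 = NOT d = NOT F = T
n2 = NOT a = NOT F = T
n6 = e OR n0 = F OR T = T
n7 = n2 OR n6 OR e = T OR T OR F = T
n8 = NOT b = NOT F = T
n11 = n7 OR n8 = T OR T = T

n2 = T  n11 = T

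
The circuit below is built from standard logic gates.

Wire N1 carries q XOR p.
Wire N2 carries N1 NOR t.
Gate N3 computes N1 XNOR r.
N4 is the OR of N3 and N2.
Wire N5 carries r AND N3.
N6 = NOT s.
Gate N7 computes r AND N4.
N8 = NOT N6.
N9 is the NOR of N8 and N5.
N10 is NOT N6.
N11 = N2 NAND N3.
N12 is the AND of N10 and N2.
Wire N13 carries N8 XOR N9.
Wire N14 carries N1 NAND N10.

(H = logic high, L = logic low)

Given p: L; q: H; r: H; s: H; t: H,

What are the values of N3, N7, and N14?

N1 = q XOR p = H XOR L = H
N2 = N1 NOR t = H NOR H = L
N3 = N1 XNOR r = H XNOR H = H
N4 = N3 OR N2 = H OR L = H
N6 = NOT s = NOT H = L
N7 = r AND N4 = H AND H = H
N10 = NOT N6 = NOT L = H
N14 = N1 NAND N10 = H NAND H = L

N3 = H, N7 = H, N14 = L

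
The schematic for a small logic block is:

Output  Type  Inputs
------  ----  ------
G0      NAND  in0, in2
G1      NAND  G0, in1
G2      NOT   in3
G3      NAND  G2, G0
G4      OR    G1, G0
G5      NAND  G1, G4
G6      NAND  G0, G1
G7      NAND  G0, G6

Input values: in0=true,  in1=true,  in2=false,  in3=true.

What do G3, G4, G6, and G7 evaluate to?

G3 = true, G4 = true, G6 = true, G7 = false

G0 = in0 NAND in2 = true NAND false = true
G1 = G0 NAND in1 = true NAND true = false
G2 = NOT in3 = NOT true = false
G3 = G2 NAND G0 = false NAND true = true
G4 = G1 OR G0 = false OR true = true
G6 = G0 NAND G1 = true NAND false = true
G7 = G0 NAND G6 = true NAND true = false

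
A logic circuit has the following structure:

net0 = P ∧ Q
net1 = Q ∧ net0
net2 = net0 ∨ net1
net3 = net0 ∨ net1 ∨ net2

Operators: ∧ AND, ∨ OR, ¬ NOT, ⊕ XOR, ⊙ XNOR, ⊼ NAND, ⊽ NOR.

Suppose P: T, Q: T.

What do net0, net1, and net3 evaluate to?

net0 = T, net1 = T, net3 = T

net0 = P AND Q = T AND T = T
net1 = Q AND net0 = T AND T = T
net2 = net0 OR net1 = T OR T = T
net3 = net0 OR net1 OR net2 = T OR T OR T = T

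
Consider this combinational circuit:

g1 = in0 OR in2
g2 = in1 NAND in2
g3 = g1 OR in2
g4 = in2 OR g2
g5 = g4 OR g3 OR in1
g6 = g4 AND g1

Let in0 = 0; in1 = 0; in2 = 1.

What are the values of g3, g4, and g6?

g3 = 1; g4 = 1; g6 = 1

g1 = in0 OR in2 = 0 OR 1 = 1
g2 = in1 NAND in2 = 0 NAND 1 = 1
g3 = g1 OR in2 = 1 OR 1 = 1
g4 = in2 OR g2 = 1 OR 1 = 1
g6 = g4 AND g1 = 1 AND 1 = 1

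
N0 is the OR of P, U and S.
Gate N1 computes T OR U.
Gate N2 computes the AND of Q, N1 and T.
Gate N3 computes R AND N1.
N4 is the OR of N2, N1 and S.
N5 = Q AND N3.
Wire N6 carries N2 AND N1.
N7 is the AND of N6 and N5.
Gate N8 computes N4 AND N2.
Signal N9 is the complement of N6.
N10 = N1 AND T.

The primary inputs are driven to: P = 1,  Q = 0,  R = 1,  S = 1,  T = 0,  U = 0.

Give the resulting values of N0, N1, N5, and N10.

N0 = P OR U OR S = 1 OR 0 OR 1 = 1
N1 = T OR U = 0 OR 0 = 0
N3 = R AND N1 = 1 AND 0 = 0
N5 = Q AND N3 = 0 AND 0 = 0
N10 = N1 AND T = 0 AND 0 = 0

N0 = 1, N1 = 0, N5 = 0, N10 = 0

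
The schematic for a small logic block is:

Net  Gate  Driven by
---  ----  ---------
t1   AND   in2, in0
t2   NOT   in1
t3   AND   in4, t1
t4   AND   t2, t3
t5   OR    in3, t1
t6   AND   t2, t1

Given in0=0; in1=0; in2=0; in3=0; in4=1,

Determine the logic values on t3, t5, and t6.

t3 = 0, t5 = 0, t6 = 0

t1 = in2 AND in0 = 0 AND 0 = 0
t2 = NOT in1 = NOT 0 = 1
t3 = in4 AND t1 = 1 AND 0 = 0
t5 = in3 OR t1 = 0 OR 0 = 0
t6 = t2 AND t1 = 1 AND 0 = 0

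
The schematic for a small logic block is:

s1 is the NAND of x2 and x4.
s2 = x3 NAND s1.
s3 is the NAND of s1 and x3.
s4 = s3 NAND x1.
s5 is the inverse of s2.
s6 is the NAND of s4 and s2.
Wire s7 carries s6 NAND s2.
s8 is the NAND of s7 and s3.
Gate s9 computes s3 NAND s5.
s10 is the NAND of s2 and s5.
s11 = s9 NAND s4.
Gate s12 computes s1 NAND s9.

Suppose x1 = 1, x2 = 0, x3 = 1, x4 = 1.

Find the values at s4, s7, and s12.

s1 = x2 NAND x4 = 0 NAND 1 = 1
s2 = x3 NAND s1 = 1 NAND 1 = 0
s3 = s1 NAND x3 = 1 NAND 1 = 0
s4 = s3 NAND x1 = 0 NAND 1 = 1
s5 = NOT s2 = NOT 0 = 1
s6 = s4 NAND s2 = 1 NAND 0 = 1
s7 = s6 NAND s2 = 1 NAND 0 = 1
s9 = s3 NAND s5 = 0 NAND 1 = 1
s12 = s1 NAND s9 = 1 NAND 1 = 0

s4 = 1, s7 = 1, s12 = 0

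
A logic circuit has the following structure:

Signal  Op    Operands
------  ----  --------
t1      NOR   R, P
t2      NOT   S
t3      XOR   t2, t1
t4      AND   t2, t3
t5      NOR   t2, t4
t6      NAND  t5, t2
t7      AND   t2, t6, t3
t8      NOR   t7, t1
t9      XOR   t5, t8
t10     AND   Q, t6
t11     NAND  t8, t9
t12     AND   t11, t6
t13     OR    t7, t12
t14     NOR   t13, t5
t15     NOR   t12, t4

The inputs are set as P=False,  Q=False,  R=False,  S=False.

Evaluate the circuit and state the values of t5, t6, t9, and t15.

t1 = R NOR P = False NOR False = True
t2 = NOT S = NOT False = True
t3 = t2 XOR t1 = True XOR True = False
t4 = t2 AND t3 = True AND False = False
t5 = t2 NOR t4 = True NOR False = False
t6 = t5 NAND t2 = False NAND True = True
t7 = t2 AND t6 AND t3 = True AND True AND False = False
t8 = t7 NOR t1 = False NOR True = False
t9 = t5 XOR t8 = False XOR False = False
t11 = t8 NAND t9 = False NAND False = True
t12 = t11 AND t6 = True AND True = True
t15 = t12 NOR t4 = True NOR False = False

t5 = False, t6 = True, t9 = False, t15 = False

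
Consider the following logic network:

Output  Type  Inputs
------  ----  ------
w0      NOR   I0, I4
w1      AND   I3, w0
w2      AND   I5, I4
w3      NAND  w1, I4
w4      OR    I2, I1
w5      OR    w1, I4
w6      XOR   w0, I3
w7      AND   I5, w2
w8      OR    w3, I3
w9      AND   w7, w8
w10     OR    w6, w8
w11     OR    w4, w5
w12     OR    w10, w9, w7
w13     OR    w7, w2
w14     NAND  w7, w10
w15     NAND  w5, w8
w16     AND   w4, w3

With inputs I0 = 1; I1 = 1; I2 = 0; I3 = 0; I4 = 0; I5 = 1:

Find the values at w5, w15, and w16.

w0 = I0 NOR I4 = 1 NOR 0 = 0
w1 = I3 AND w0 = 0 AND 0 = 0
w3 = w1 NAND I4 = 0 NAND 0 = 1
w4 = I2 OR I1 = 0 OR 1 = 1
w5 = w1 OR I4 = 0 OR 0 = 0
w8 = w3 OR I3 = 1 OR 0 = 1
w15 = w5 NAND w8 = 0 NAND 1 = 1
w16 = w4 AND w3 = 1 AND 1 = 1

w5 = 0, w15 = 1, w16 = 1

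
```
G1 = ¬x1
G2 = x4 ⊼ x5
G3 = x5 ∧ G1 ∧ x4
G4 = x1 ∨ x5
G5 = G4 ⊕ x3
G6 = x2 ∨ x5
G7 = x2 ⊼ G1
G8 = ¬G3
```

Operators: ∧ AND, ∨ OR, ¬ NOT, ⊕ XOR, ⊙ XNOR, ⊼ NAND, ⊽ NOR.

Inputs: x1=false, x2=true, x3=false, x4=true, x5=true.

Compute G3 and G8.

G3 = true, G8 = false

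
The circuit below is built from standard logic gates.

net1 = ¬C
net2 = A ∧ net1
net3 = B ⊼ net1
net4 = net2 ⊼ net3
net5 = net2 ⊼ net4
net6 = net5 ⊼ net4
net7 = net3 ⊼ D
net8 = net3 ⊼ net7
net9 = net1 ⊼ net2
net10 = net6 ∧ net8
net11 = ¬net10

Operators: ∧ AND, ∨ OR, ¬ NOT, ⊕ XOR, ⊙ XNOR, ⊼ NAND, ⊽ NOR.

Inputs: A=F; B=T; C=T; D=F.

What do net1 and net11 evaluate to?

net1 = NOT C = NOT T = F
net2 = A AND net1 = F AND F = F
net3 = B NAND net1 = T NAND F = T
net4 = net2 NAND net3 = F NAND T = T
net5 = net2 NAND net4 = F NAND T = T
net6 = net5 NAND net4 = T NAND T = F
net7 = net3 NAND D = T NAND F = T
net8 = net3 NAND net7 = T NAND T = F
net10 = net6 AND net8 = F AND F = F
net11 = NOT net10 = NOT F = T

net1 = F  net11 = T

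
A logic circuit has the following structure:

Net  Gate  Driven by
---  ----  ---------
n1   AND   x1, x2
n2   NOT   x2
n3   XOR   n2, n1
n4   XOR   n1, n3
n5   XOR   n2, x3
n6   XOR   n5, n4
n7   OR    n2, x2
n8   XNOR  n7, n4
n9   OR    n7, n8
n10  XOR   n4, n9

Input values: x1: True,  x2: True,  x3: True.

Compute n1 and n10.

n1 = True  n10 = True

n1 = x1 AND x2 = True AND True = True
n2 = NOT x2 = NOT True = False
n3 = n2 XOR n1 = False XOR True = True
n4 = n1 XOR n3 = True XOR True = False
n7 = n2 OR x2 = False OR True = True
n8 = n7 XNOR n4 = True XNOR False = False
n9 = n7 OR n8 = True OR False = True
n10 = n4 XOR n9 = False XOR True = True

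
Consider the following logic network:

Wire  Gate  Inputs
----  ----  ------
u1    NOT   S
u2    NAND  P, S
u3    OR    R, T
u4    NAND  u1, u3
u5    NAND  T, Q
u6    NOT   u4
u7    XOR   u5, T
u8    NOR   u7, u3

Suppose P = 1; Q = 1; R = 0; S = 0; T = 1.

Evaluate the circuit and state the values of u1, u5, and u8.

u1 = NOT S = NOT 0 = 1
u3 = R OR T = 0 OR 1 = 1
u5 = T NAND Q = 1 NAND 1 = 0
u7 = u5 XOR T = 0 XOR 1 = 1
u8 = u7 NOR u3 = 1 NOR 1 = 0

u1 = 1, u5 = 0, u8 = 0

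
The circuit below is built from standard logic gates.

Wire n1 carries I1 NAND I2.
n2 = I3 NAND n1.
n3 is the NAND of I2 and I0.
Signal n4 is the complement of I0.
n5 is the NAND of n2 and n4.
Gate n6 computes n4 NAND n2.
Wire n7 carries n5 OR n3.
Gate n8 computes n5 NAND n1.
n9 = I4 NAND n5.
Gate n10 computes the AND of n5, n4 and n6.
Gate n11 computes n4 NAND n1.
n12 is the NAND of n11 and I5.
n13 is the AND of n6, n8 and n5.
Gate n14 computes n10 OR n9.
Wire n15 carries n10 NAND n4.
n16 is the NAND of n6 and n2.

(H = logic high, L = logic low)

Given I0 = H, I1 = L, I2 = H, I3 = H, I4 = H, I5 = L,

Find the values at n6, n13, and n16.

n6 = H  n13 = L  n16 = H

n1 = I1 NAND I2 = L NAND H = H
n2 = I3 NAND n1 = H NAND H = L
n4 = NOT I0 = NOT H = L
n5 = n2 NAND n4 = L NAND L = H
n6 = n4 NAND n2 = L NAND L = H
n8 = n5 NAND n1 = H NAND H = L
n13 = n6 AND n8 AND n5 = H AND L AND H = L
n16 = n6 NAND n2 = H NAND L = H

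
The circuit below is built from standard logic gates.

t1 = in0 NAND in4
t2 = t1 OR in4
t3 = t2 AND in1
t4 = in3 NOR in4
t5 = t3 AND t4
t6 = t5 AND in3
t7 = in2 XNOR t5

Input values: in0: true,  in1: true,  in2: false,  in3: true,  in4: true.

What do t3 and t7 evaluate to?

t3 = true, t7 = true

t1 = in0 NAND in4 = true NAND true = false
t2 = t1 OR in4 = false OR true = true
t3 = t2 AND in1 = true AND true = true
t4 = in3 NOR in4 = true NOR true = false
t5 = t3 AND t4 = true AND false = false
t7 = in2 XNOR t5 = false XNOR false = true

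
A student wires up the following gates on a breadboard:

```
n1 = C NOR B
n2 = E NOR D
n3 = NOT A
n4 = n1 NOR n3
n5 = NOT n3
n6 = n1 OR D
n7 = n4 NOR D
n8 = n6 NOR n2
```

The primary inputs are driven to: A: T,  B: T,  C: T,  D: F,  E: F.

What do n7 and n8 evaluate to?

n7 = F, n8 = F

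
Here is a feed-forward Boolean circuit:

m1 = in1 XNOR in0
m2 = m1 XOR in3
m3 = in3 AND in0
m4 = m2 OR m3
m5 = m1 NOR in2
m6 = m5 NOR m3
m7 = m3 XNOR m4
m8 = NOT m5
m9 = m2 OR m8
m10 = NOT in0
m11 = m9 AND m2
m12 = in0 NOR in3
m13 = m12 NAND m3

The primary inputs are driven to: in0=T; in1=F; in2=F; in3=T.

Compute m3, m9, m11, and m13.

m1 = in1 XNOR in0 = F XNOR T = F
m2 = m1 XOR in3 = F XOR T = T
m3 = in3 AND in0 = T AND T = T
m5 = m1 NOR in2 = F NOR F = T
m8 = NOT m5 = NOT T = F
m9 = m2 OR m8 = T OR F = T
m11 = m9 AND m2 = T AND T = T
m12 = in0 NOR in3 = T NOR T = F
m13 = m12 NAND m3 = F NAND T = T

m3 = T, m9 = T, m11 = T, m13 = T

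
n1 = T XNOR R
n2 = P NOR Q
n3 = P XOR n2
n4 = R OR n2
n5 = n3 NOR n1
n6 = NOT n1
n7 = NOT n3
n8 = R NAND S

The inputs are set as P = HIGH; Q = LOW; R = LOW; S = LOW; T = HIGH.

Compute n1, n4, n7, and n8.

n1 = LOW  n4 = LOW  n7 = LOW  n8 = HIGH

n1 = T XNOR R = HIGH XNOR LOW = LOW
n2 = P NOR Q = HIGH NOR LOW = LOW
n3 = P XOR n2 = HIGH XOR LOW = HIGH
n4 = R OR n2 = LOW OR LOW = LOW
n7 = NOT n3 = NOT HIGH = LOW
n8 = R NAND S = LOW NAND LOW = HIGH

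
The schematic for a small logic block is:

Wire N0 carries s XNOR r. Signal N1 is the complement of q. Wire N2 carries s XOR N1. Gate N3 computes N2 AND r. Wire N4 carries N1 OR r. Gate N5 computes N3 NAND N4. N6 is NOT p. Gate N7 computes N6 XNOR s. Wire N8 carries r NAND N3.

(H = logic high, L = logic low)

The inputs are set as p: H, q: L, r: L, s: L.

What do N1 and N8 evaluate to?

N1 = NOT q = NOT L = H
N2 = s XOR N1 = L XOR H = H
N3 = N2 AND r = H AND L = L
N8 = r NAND N3 = L NAND L = H

N1 = H; N8 = H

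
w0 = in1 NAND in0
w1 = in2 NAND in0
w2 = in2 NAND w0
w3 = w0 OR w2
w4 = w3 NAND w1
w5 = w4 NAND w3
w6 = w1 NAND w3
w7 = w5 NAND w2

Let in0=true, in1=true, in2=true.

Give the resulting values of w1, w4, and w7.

w0 = in1 NAND in0 = true NAND true = false
w1 = in2 NAND in0 = true NAND true = false
w2 = in2 NAND w0 = true NAND false = true
w3 = w0 OR w2 = false OR true = true
w4 = w3 NAND w1 = true NAND false = true
w5 = w4 NAND w3 = true NAND true = false
w7 = w5 NAND w2 = false NAND true = true

w1 = false  w4 = true  w7 = true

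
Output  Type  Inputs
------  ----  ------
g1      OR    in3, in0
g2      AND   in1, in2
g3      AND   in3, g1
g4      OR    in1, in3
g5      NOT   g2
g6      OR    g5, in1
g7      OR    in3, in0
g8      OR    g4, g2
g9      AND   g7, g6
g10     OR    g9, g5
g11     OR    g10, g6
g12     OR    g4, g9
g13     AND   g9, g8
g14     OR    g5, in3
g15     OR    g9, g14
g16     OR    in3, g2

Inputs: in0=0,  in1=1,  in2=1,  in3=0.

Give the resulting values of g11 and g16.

g2 = in1 AND in2 = 1 AND 1 = 1
g5 = NOT g2 = NOT 1 = 0
g6 = g5 OR in1 = 0 OR 1 = 1
g7 = in3 OR in0 = 0 OR 0 = 0
g9 = g7 AND g6 = 0 AND 1 = 0
g10 = g9 OR g5 = 0 OR 0 = 0
g11 = g10 OR g6 = 0 OR 1 = 1
g16 = in3 OR g2 = 0 OR 1 = 1

g11 = 1; g16 = 1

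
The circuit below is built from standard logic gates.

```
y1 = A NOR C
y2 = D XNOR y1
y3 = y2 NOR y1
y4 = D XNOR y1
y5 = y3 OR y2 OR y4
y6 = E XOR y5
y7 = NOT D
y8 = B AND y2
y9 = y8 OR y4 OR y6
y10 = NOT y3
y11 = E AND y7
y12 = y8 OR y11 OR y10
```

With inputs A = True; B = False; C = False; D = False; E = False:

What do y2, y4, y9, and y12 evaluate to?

y2 = True, y4 = True, y9 = True, y12 = True

y1 = A NOR C = True NOR False = False
y2 = D XNOR y1 = False XNOR False = True
y3 = y2 NOR y1 = True NOR False = False
y4 = D XNOR y1 = False XNOR False = True
y5 = y3 OR y2 OR y4 = False OR True OR True = True
y6 = E XOR y5 = False XOR True = True
y7 = NOT D = NOT False = True
y8 = B AND y2 = False AND True = False
y9 = y8 OR y4 OR y6 = False OR True OR True = True
y10 = NOT y3 = NOT False = True
y11 = E AND y7 = False AND True = False
y12 = y8 OR y11 OR y10 = False OR False OR True = True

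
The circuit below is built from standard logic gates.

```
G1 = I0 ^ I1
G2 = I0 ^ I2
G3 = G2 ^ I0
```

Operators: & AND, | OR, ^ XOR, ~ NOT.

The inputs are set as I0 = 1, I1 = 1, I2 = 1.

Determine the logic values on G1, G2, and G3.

G1 = 0, G2 = 0, G3 = 1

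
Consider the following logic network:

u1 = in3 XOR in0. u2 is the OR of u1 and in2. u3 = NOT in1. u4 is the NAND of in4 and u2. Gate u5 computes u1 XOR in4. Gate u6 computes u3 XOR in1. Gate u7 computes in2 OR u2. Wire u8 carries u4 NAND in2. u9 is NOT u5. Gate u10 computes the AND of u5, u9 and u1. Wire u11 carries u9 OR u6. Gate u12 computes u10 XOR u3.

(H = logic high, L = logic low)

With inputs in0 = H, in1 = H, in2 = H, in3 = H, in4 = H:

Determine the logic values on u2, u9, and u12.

u2 = H; u9 = L; u12 = L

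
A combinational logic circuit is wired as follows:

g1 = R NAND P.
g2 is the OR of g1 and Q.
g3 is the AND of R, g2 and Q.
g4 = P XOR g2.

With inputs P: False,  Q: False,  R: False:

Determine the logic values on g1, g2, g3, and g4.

g1 = True; g2 = True; g3 = False; g4 = True

g1 = R NAND P = False NAND False = True
g2 = g1 OR Q = True OR False = True
g3 = R AND g2 AND Q = False AND True AND False = False
g4 = P XOR g2 = False XOR True = True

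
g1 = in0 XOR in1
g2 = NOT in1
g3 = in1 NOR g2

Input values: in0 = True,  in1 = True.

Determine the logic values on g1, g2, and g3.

g1 = in0 XOR in1 = True XOR True = False
g2 = NOT in1 = NOT True = False
g3 = in1 NOR g2 = True NOR False = False

g1 = False, g2 = False, g3 = False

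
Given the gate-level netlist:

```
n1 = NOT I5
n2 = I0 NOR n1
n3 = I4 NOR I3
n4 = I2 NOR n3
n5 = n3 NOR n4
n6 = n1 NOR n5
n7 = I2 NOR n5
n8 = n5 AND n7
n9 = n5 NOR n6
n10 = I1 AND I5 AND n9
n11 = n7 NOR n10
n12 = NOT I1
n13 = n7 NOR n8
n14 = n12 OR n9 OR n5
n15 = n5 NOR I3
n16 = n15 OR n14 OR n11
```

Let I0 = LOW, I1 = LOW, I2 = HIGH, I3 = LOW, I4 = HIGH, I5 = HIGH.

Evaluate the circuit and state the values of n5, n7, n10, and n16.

n5 = HIGH  n7 = LOW  n10 = LOW  n16 = HIGH

n1 = NOT I5 = NOT HIGH = LOW
n3 = I4 NOR I3 = HIGH NOR LOW = LOW
n4 = I2 NOR n3 = HIGH NOR LOW = LOW
n5 = n3 NOR n4 = LOW NOR LOW = HIGH
n6 = n1 NOR n5 = LOW NOR HIGH = LOW
n7 = I2 NOR n5 = HIGH NOR HIGH = LOW
n9 = n5 NOR n6 = HIGH NOR LOW = LOW
n10 = I1 AND I5 AND n9 = LOW AND HIGH AND LOW = LOW
n11 = n7 NOR n10 = LOW NOR LOW = HIGH
n12 = NOT I1 = NOT LOW = HIGH
n14 = n12 OR n9 OR n5 = HIGH OR LOW OR HIGH = HIGH
n15 = n5 NOR I3 = HIGH NOR LOW = LOW
n16 = n15 OR n14 OR n11 = LOW OR HIGH OR HIGH = HIGH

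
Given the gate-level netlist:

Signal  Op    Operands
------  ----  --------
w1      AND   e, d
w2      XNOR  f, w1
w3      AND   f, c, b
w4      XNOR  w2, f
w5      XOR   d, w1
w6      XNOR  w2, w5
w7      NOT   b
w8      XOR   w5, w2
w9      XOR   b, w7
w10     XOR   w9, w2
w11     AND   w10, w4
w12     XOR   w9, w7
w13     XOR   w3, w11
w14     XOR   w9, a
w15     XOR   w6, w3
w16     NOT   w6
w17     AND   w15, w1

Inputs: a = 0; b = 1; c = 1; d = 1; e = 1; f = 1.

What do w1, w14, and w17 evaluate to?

w1 = e AND d = 1 AND 1 = 1
w2 = f XNOR w1 = 1 XNOR 1 = 1
w3 = f AND c AND b = 1 AND 1 AND 1 = 1
w5 = d XOR w1 = 1 XOR 1 = 0
w6 = w2 XNOR w5 = 1 XNOR 0 = 0
w7 = NOT b = NOT 1 = 0
w9 = b XOR w7 = 1 XOR 0 = 1
w14 = w9 XOR a = 1 XOR 0 = 1
w15 = w6 XOR w3 = 0 XOR 1 = 1
w17 = w15 AND w1 = 1 AND 1 = 1

w1 = 1  w14 = 1  w17 = 1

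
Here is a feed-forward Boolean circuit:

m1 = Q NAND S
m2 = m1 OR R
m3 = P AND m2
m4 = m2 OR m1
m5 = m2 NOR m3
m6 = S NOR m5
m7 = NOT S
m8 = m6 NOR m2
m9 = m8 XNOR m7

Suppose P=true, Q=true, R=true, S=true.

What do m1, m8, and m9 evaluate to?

m1 = false; m8 = false; m9 = true

m1 = Q NAND S = true NAND true = false
m2 = m1 OR R = false OR true = true
m3 = P AND m2 = true AND true = true
m5 = m2 NOR m3 = true NOR true = false
m6 = S NOR m5 = true NOR false = false
m7 = NOT S = NOT true = false
m8 = m6 NOR m2 = false NOR true = false
m9 = m8 XNOR m7 = false XNOR false = true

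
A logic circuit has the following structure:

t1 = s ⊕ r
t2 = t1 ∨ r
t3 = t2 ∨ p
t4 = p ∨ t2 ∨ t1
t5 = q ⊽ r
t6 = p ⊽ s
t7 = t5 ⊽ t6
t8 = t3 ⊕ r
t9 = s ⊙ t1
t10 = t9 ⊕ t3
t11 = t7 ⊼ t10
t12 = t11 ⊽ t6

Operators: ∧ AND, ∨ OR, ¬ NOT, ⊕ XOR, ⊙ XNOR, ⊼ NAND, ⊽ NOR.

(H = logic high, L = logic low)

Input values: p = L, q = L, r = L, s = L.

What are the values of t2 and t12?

t2 = L, t12 = L

t1 = s XOR r = L XOR L = L
t2 = t1 OR r = L OR L = L
t3 = t2 OR p = L OR L = L
t5 = q NOR r = L NOR L = H
t6 = p NOR s = L NOR L = H
t7 = t5 NOR t6 = H NOR H = L
t9 = s XNOR t1 = L XNOR L = H
t10 = t9 XOR t3 = H XOR L = H
t11 = t7 NAND t10 = L NAND H = H
t12 = t11 NOR t6 = H NOR H = L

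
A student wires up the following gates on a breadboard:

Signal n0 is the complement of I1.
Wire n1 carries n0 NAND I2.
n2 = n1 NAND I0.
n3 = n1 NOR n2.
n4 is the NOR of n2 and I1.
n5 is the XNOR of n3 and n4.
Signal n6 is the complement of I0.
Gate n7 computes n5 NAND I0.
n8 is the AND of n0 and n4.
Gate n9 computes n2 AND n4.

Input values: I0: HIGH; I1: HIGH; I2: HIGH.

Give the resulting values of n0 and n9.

n0 = NOT I1 = NOT HIGH = LOW
n1 = n0 NAND I2 = LOW NAND HIGH = HIGH
n2 = n1 NAND I0 = HIGH NAND HIGH = LOW
n4 = n2 NOR I1 = LOW NOR HIGH = LOW
n9 = n2 AND n4 = LOW AND LOW = LOW

n0 = LOW, n9 = LOW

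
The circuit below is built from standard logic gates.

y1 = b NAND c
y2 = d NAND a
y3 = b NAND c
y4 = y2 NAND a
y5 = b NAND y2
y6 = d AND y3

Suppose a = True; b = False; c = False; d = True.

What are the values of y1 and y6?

y1 = True; y6 = True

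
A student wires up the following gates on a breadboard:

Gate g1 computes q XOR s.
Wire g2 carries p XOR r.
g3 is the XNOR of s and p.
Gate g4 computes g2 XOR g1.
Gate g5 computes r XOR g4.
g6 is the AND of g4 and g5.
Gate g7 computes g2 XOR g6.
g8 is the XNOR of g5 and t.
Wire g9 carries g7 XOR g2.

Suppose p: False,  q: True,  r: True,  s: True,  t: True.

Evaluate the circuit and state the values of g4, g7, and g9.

g1 = q XOR s = True XOR True = False
g2 = p XOR r = False XOR True = True
g4 = g2 XOR g1 = True XOR False = True
g5 = r XOR g4 = True XOR True = False
g6 = g4 AND g5 = True AND False = False
g7 = g2 XOR g6 = True XOR False = True
g9 = g7 XOR g2 = True XOR True = False

g4 = True, g7 = True, g9 = False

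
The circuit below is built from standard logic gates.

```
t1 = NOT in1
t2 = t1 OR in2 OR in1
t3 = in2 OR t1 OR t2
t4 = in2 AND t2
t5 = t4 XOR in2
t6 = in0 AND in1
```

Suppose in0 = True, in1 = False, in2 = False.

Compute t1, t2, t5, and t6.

t1 = True, t2 = True, t5 = False, t6 = False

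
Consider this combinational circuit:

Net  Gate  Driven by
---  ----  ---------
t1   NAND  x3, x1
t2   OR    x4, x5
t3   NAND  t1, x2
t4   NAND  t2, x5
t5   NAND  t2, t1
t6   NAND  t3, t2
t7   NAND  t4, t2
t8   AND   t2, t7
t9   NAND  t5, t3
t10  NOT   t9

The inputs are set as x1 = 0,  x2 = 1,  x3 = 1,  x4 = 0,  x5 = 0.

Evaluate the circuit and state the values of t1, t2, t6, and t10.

t1 = x3 NAND x1 = 1 NAND 0 = 1
t2 = x4 OR x5 = 0 OR 0 = 0
t3 = t1 NAND x2 = 1 NAND 1 = 0
t5 = t2 NAND t1 = 0 NAND 1 = 1
t6 = t3 NAND t2 = 0 NAND 0 = 1
t9 = t5 NAND t3 = 1 NAND 0 = 1
t10 = NOT t9 = NOT 1 = 0

t1 = 1, t2 = 0, t6 = 1, t10 = 0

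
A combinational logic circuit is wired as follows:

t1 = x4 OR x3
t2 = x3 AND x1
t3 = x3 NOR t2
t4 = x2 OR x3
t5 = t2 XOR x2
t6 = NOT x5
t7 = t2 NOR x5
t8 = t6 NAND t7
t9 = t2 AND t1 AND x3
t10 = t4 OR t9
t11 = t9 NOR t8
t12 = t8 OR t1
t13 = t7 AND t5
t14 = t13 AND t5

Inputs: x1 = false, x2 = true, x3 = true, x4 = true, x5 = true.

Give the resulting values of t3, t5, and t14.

t3 = false, t5 = true, t14 = false

t2 = x3 AND x1 = true AND false = false
t3 = x3 NOR t2 = true NOR false = false
t5 = t2 XOR x2 = false XOR true = true
t7 = t2 NOR x5 = false NOR true = false
t13 = t7 AND t5 = false AND true = false
t14 = t13 AND t5 = false AND true = false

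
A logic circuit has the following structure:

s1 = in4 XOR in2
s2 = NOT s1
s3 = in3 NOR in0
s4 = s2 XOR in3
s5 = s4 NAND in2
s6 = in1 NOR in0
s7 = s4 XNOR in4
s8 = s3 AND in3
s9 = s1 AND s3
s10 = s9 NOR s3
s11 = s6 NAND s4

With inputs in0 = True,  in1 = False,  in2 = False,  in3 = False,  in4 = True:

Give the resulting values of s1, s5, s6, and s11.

s1 = True; s5 = True; s6 = False; s11 = True

s1 = in4 XOR in2 = True XOR False = True
s2 = NOT s1 = NOT True = False
s4 = s2 XOR in3 = False XOR False = False
s5 = s4 NAND in2 = False NAND False = True
s6 = in1 NOR in0 = False NOR True = False
s11 = s6 NAND s4 = False NAND False = True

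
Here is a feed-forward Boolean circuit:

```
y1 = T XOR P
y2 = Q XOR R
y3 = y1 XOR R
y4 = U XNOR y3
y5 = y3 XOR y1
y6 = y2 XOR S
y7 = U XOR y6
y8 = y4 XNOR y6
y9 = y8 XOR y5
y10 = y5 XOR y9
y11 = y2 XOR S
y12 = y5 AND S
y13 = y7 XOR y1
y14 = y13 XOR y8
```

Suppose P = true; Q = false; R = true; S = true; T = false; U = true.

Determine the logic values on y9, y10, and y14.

y1 = T XOR P = false XOR true = true
y2 = Q XOR R = false XOR true = true
y3 = y1 XOR R = true XOR true = false
y4 = U XNOR y3 = true XNOR false = false
y5 = y3 XOR y1 = false XOR true = true
y6 = y2 XOR S = true XOR true = false
y7 = U XOR y6 = true XOR false = true
y8 = y4 XNOR y6 = false XNOR false = true
y9 = y8 XOR y5 = true XOR true = false
y10 = y5 XOR y9 = true XOR false = true
y13 = y7 XOR y1 = true XOR true = false
y14 = y13 XOR y8 = false XOR true = true

y9 = false, y10 = true, y14 = true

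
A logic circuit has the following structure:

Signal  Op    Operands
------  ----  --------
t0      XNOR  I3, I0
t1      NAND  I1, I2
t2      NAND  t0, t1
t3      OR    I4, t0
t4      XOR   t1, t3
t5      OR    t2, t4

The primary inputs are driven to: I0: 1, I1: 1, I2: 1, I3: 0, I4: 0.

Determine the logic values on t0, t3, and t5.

t0 = 0; t3 = 0; t5 = 1

t0 = I3 XNOR I0 = 0 XNOR 1 = 0
t1 = I1 NAND I2 = 1 NAND 1 = 0
t2 = t0 NAND t1 = 0 NAND 0 = 1
t3 = I4 OR t0 = 0 OR 0 = 0
t4 = t1 XOR t3 = 0 XOR 0 = 0
t5 = t2 OR t4 = 1 OR 0 = 1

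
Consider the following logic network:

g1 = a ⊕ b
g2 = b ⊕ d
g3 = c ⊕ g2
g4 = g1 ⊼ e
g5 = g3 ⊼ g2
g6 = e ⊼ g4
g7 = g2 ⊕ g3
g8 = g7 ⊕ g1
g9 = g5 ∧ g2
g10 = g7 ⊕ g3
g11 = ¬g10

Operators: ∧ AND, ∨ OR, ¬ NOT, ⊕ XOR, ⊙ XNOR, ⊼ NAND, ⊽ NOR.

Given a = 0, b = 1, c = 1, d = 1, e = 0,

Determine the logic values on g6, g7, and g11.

g6 = 1, g7 = 1, g11 = 1

g1 = a XOR b = 0 XOR 1 = 1
g2 = b XOR d = 1 XOR 1 = 0
g3 = c XOR g2 = 1 XOR 0 = 1
g4 = g1 NAND e = 1 NAND 0 = 1
g6 = e NAND g4 = 0 NAND 1 = 1
g7 = g2 XOR g3 = 0 XOR 1 = 1
g10 = g7 XOR g3 = 1 XOR 1 = 0
g11 = NOT g10 = NOT 0 = 1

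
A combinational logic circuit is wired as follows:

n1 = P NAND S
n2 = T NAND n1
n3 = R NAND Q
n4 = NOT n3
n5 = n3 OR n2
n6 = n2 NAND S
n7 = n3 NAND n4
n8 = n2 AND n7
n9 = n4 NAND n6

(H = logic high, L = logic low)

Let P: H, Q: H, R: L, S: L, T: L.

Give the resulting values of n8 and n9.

n1 = P NAND S = H NAND L = H
n2 = T NAND n1 = L NAND H = H
n3 = R NAND Q = L NAND H = H
n4 = NOT n3 = NOT H = L
n6 = n2 NAND S = H NAND L = H
n7 = n3 NAND n4 = H NAND L = H
n8 = n2 AND n7 = H AND H = H
n9 = n4 NAND n6 = L NAND H = H

n8 = H; n9 = H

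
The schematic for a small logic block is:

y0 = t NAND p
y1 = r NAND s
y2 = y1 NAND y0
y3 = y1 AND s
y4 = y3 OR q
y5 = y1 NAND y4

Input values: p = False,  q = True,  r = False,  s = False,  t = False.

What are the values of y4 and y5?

y4 = True, y5 = False

y1 = r NAND s = False NAND False = True
y3 = y1 AND s = True AND False = False
y4 = y3 OR q = False OR True = True
y5 = y1 NAND y4 = True NAND True = False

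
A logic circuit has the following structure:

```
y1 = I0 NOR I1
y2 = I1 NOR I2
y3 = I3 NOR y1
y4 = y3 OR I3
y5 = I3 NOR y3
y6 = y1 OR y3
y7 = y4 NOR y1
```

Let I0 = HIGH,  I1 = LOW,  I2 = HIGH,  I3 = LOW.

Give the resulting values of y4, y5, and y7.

y4 = HIGH, y5 = LOW, y7 = LOW

y1 = I0 NOR I1 = HIGH NOR LOW = LOW
y3 = I3 NOR y1 = LOW NOR LOW = HIGH
y4 = y3 OR I3 = HIGH OR LOW = HIGH
y5 = I3 NOR y3 = LOW NOR HIGH = LOW
y7 = y4 NOR y1 = HIGH NOR LOW = LOW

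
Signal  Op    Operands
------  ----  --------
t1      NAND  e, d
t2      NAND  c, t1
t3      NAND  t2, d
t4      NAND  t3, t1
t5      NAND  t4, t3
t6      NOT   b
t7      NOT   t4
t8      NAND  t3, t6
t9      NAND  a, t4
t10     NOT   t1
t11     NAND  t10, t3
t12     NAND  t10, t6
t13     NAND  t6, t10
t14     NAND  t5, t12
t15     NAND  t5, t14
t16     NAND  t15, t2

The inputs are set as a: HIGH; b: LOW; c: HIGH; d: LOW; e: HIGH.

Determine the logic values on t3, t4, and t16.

t1 = e NAND d = HIGH NAND LOW = HIGH
t2 = c NAND t1 = HIGH NAND HIGH = LOW
t3 = t2 NAND d = LOW NAND LOW = HIGH
t4 = t3 NAND t1 = HIGH NAND HIGH = LOW
t5 = t4 NAND t3 = LOW NAND HIGH = HIGH
t6 = NOT b = NOT LOW = HIGH
t10 = NOT t1 = NOT HIGH = LOW
t12 = t10 NAND t6 = LOW NAND HIGH = HIGH
t14 = t5 NAND t12 = HIGH NAND HIGH = LOW
t15 = t5 NAND t14 = HIGH NAND LOW = HIGH
t16 = t15 NAND t2 = HIGH NAND LOW = HIGH

t3 = HIGH; t4 = LOW; t16 = HIGH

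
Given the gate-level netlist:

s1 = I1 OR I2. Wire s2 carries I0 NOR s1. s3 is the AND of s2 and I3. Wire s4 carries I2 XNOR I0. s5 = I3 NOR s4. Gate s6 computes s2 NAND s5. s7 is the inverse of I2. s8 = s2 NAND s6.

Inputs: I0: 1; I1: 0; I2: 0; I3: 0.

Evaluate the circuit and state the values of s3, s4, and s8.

s1 = I1 OR I2 = 0 OR 0 = 0
s2 = I0 NOR s1 = 1 NOR 0 = 0
s3 = s2 AND I3 = 0 AND 0 = 0
s4 = I2 XNOR I0 = 0 XNOR 1 = 0
s5 = I3 NOR s4 = 0 NOR 0 = 1
s6 = s2 NAND s5 = 0 NAND 1 = 1
s8 = s2 NAND s6 = 0 NAND 1 = 1

s3 = 0, s4 = 0, s8 = 1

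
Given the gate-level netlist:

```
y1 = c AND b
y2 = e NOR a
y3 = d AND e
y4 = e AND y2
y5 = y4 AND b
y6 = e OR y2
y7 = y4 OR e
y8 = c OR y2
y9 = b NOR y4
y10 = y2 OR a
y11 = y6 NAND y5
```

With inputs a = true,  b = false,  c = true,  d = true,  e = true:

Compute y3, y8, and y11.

y3 = true, y8 = true, y11 = true

y2 = e NOR a = true NOR true = false
y3 = d AND e = true AND true = true
y4 = e AND y2 = true AND false = false
y5 = y4 AND b = false AND false = false
y6 = e OR y2 = true OR false = true
y8 = c OR y2 = true OR false = true
y11 = y6 NAND y5 = true NAND false = true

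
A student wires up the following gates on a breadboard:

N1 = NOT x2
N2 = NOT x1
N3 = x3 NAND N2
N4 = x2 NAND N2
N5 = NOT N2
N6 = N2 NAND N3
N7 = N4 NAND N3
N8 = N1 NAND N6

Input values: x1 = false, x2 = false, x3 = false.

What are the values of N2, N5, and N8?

N1 = NOT x2 = NOT false = true
N2 = NOT x1 = NOT false = true
N3 = x3 NAND N2 = false NAND true = true
N5 = NOT N2 = NOT true = false
N6 = N2 NAND N3 = true NAND true = false
N8 = N1 NAND N6 = true NAND false = true

N2 = true, N5 = false, N8 = true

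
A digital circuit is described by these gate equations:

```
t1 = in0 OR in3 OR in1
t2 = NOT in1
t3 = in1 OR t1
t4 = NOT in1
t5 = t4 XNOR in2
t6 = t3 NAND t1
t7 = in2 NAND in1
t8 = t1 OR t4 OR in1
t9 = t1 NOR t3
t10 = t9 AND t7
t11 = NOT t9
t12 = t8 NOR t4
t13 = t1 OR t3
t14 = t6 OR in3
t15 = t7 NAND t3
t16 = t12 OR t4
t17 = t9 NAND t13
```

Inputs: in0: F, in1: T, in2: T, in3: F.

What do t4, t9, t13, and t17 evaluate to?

t4 = F  t9 = F  t13 = T  t17 = T

t1 = in0 OR in3 OR in1 = F OR F OR T = T
t3 = in1 OR t1 = T OR T = T
t4 = NOT in1 = NOT T = F
t9 = t1 NOR t3 = T NOR T = F
t13 = t1 OR t3 = T OR T = T
t17 = t9 NAND t13 = F NAND T = T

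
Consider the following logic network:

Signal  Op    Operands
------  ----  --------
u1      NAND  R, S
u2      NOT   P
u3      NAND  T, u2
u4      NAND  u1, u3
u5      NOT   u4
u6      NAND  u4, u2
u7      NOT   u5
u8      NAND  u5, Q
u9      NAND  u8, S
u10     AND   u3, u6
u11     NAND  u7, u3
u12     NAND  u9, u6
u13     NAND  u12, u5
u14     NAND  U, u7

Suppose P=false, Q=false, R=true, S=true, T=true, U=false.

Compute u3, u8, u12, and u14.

u1 = R NAND S = true NAND true = false
u2 = NOT P = NOT false = true
u3 = T NAND u2 = true NAND true = false
u4 = u1 NAND u3 = false NAND false = true
u5 = NOT u4 = NOT true = false
u6 = u4 NAND u2 = true NAND true = false
u7 = NOT u5 = NOT false = true
u8 = u5 NAND Q = false NAND false = true
u9 = u8 NAND S = true NAND true = false
u12 = u9 NAND u6 = false NAND false = true
u14 = U NAND u7 = false NAND true = true

u3 = false; u8 = true; u12 = true; u14 = true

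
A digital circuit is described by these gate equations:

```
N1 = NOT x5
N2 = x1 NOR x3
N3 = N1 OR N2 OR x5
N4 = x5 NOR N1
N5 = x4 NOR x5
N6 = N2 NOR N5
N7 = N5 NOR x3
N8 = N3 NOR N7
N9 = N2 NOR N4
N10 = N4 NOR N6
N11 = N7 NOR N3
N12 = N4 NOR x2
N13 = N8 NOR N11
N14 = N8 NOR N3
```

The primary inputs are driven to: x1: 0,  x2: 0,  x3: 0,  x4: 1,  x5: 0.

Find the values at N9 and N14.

N9 = 0; N14 = 0

N1 = NOT x5 = NOT 0 = 1
N2 = x1 NOR x3 = 0 NOR 0 = 1
N3 = N1 OR N2 OR x5 = 1 OR 1 OR 0 = 1
N4 = x5 NOR N1 = 0 NOR 1 = 0
N5 = x4 NOR x5 = 1 NOR 0 = 0
N7 = N5 NOR x3 = 0 NOR 0 = 1
N8 = N3 NOR N7 = 1 NOR 1 = 0
N9 = N2 NOR N4 = 1 NOR 0 = 0
N14 = N8 NOR N3 = 0 NOR 1 = 0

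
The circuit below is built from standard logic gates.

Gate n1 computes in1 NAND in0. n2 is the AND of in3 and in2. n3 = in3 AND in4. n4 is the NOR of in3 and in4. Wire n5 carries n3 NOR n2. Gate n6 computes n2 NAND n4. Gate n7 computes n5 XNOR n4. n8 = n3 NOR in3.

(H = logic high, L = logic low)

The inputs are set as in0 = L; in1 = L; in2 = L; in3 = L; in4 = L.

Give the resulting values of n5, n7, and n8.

n2 = in3 AND in2 = L AND L = L
n3 = in3 AND in4 = L AND L = L
n4 = in3 NOR in4 = L NOR L = H
n5 = n3 NOR n2 = L NOR L = H
n7 = n5 XNOR n4 = H XNOR H = H
n8 = n3 NOR in3 = L NOR L = H

n5 = H  n7 = H  n8 = H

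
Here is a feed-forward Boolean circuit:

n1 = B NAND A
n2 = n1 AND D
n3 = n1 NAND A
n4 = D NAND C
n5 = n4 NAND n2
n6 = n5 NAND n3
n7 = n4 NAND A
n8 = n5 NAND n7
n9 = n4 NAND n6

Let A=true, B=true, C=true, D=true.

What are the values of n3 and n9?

n3 = true, n9 = true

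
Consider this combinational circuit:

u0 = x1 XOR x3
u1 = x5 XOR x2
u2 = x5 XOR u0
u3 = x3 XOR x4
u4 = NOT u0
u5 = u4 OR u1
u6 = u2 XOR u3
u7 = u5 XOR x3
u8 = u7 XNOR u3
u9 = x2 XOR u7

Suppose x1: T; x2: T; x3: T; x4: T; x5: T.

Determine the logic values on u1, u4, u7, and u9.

u1 = F  u4 = T  u7 = F  u9 = T

u0 = x1 XOR x3 = T XOR T = F
u1 = x5 XOR x2 = T XOR T = F
u4 = NOT u0 = NOT F = T
u5 = u4 OR u1 = T OR F = T
u7 = u5 XOR x3 = T XOR T = F
u9 = x2 XOR u7 = T XOR F = T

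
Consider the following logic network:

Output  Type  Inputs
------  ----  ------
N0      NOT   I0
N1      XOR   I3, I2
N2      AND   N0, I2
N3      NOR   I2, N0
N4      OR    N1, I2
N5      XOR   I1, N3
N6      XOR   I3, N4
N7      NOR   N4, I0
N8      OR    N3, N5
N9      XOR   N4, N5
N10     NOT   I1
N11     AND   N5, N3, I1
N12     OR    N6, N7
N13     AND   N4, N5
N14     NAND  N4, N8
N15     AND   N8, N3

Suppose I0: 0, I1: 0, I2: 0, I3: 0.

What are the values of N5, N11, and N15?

N5 = 0, N11 = 0, N15 = 0

N0 = NOT I0 = NOT 0 = 1
N3 = I2 NOR N0 = 0 NOR 1 = 0
N5 = I1 XOR N3 = 0 XOR 0 = 0
N8 = N3 OR N5 = 0 OR 0 = 0
N11 = N5 AND N3 AND I1 = 0 AND 0 AND 0 = 0
N15 = N8 AND N3 = 0 AND 0 = 0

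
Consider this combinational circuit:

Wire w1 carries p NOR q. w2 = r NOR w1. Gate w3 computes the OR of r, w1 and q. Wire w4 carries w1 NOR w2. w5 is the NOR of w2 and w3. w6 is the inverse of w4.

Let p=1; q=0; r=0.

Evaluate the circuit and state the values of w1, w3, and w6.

w1 = p NOR q = 1 NOR 0 = 0
w2 = r NOR w1 = 0 NOR 0 = 1
w3 = r OR w1 OR q = 0 OR 0 OR 0 = 0
w4 = w1 NOR w2 = 0 NOR 1 = 0
w6 = NOT w4 = NOT 0 = 1

w1 = 0  w3 = 0  w6 = 1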